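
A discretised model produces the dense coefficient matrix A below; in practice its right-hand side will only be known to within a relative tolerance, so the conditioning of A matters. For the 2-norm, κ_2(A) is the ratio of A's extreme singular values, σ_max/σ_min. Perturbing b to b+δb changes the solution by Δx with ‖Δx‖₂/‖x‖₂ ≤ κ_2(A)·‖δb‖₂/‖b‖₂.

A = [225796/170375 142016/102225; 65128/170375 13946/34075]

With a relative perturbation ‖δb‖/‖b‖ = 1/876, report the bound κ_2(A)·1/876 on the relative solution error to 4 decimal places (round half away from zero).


M = AᵀA = [88360784/46444225 55666352/27866535; 55666352/27866535 35070340/16719921]. tr(M)=1988116/497025, det(M)=64/497025
solving λ² − 1988116/497025·λ + 64/497025 = 0 gives λ = 4, 16/497025
so κ_2 = √(4 / (16/497025)) = 352.5000
perturbation bound = 352.5000·1/876 = 0.4024

0.4024


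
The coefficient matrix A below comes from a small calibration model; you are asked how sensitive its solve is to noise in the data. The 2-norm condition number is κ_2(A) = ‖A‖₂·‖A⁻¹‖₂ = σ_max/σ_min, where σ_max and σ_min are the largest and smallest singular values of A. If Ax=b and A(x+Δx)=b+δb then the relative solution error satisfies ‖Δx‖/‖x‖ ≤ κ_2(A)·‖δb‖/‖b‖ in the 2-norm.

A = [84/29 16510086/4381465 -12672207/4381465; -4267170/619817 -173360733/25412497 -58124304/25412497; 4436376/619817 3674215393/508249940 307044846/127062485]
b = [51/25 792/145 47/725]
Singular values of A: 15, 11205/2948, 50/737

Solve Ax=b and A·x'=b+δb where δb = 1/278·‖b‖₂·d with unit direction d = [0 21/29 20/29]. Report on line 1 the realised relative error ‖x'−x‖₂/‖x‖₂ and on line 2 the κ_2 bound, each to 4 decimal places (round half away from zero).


largest singular value 15, smallest 50/737
κ_2(A) = 15 / (50/737) = 221.1000
κ_2(A)·‖δb‖/‖b‖ = 0.7953
solve Ax = b  →  x = [-42.8331 39.7023 8.1240]
‖b‖ = 5.8310, ‖x‖ = 58.9656
δb = ε·‖b‖·d = [0.0000 0.0152 0.0145]; solving A·Δx = δb gives ‖Δx‖ = 0.3092
relative error = 0.0052
so the bound overstates the realised error by a factor of ≈ 151.6878 (computed from the unrounded values)

0.0052
0.7953


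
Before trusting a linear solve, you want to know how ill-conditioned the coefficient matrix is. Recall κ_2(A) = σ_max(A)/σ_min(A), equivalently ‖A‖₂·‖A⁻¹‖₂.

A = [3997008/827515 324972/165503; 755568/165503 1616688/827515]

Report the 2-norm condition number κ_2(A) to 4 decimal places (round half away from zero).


form AᵀA = [35966882304/814246225 599389632/32569849; 599389632/32569849 6247146384/814246225] with trace 249787152/4818025 and determinant 26873856/120450625
λ_max, λ_min = (249787152/4818025 ± √2494916187146496/928534596025)/2 = 1296/25, 20736/4818025
κ = σ_max/σ_min = (36/5)/(144/2195) = 109.7500

109.7500


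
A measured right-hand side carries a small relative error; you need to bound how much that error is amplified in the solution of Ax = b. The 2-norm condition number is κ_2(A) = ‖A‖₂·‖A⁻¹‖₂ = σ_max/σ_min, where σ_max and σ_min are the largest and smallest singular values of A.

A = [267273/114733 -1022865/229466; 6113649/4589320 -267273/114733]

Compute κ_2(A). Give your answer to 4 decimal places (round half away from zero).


M = AᵀA = [524818251009/72878401600 -24573346893/1821960040; -24573346893/1821960040 4608969669/182196004]. tr(M)=8195176881/252174400, det(M)=10556001/40347904
eigenvalues of AᵀA: λ = (tr ± √(tr²−4·det))/2 = 3249/100, 81225/10086976
κ_2(A) = √(λ_max/λ_min) = √((3249/100) / (81225/10086976)) = 63.5200

63.5200


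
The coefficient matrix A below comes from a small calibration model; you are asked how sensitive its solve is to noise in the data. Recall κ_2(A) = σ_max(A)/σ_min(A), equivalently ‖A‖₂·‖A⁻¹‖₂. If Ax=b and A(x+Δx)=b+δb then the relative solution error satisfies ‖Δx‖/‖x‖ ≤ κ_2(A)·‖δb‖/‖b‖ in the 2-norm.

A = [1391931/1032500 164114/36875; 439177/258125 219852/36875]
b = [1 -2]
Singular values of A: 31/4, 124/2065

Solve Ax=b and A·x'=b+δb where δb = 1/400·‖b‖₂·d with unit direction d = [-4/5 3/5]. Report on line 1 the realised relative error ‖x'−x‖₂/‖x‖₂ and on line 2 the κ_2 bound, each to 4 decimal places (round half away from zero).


0.0028
0.3227

σ_max = 31/4, σ_min = 124/2065
κ = σ_max/σ_min = (31/4)/(124/2065) = 129.0625
bound on ‖Δx‖/‖x‖: κ·ε = 129.0625·1/400 = 0.3227
solve Ax = b  →  x = [31.9381 -9.4497]
‖b‖₂ = 2.2361 and ‖x‖₂ = 33.3067
Δx = A⁻¹·δb where δb = 1/400·2.2361·d; ‖Δx‖ = 0.0931
relative error = 0.0028
realised/bound (from unrounded values) ≈ 0.0087


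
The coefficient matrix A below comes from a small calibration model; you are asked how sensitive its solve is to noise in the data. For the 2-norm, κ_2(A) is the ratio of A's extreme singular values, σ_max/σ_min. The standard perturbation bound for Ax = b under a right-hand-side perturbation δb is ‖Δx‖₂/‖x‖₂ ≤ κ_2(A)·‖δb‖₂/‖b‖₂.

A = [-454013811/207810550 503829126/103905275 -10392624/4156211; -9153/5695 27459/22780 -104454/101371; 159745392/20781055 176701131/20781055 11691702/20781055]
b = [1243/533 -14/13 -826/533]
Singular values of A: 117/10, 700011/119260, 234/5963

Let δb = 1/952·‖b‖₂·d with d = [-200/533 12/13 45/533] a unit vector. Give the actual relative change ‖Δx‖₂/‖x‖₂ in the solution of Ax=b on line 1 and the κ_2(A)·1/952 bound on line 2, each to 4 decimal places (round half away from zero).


largest singular value 117/10, smallest 234/5963
κ = σ_max/σ_min = (117/10)/(234/5963) = 298.1500
κ_2(A)·‖δb‖/‖b‖ = 0.3132
solve Ax = b  →  x = [18.8953 -14.2783 -45.1302]
‖b‖₂ = 3.0000 and ‖x‖₂ = 50.9670
Δx = A⁻¹·δb where δb = 1/952·3.0000·d; ‖Δx‖ = 0.0803
relative error = 0.0016
realised/bound (from unrounded values) ≈ 0.0050

0.0016
0.3132


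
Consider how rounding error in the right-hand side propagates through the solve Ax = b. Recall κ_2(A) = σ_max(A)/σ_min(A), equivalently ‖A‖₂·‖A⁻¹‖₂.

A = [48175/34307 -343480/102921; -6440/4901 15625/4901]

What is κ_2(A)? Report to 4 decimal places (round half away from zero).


AᵀA = [5176025/1399489 -37264000/4198467; -37264000/4198467 268305025/12595401]; tr = 1863250/74529, det = 625/74529
solving λ² − 1863250/74529·λ + 625/74529 = 0 gives λ = 25, 25/74529
so κ_2 = √(25 / (25/74529)) = 273.0000

273.0000


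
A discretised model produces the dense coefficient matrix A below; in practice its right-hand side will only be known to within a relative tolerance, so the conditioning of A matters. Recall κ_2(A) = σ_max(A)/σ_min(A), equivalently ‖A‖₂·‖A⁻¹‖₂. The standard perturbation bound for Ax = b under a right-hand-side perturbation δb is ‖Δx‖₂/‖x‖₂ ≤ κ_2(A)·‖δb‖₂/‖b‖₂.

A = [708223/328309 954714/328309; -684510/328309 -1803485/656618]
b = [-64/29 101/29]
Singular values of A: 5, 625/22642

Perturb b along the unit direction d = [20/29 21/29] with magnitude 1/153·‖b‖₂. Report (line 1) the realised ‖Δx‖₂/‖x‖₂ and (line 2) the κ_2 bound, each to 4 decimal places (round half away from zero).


σ_max = 5, σ_min = 625/22642
κ_2(A) = 5 / (625/22642) = 181.1360
worst-case relative error ≤ 181.1360 × 1/153 = 1.1839
solve Ax = b  →  x = [-29.4618 21.0963]
2-norm of b is 4.1231; of x, 36.2360
δb = ε·‖b‖·d = [0.0186 0.0195]; solving A·Δx = δb gives ‖Δx‖ = 0.9763
relative error = 0.0269
realised/bound (from unrounded values) ≈ 0.0228

0.0269
1.1839


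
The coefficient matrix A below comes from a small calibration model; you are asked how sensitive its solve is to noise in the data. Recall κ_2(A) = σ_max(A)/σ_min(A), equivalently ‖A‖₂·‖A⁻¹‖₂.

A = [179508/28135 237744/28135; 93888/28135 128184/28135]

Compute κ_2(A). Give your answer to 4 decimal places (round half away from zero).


M = AᵀA = [142000272/2739025 189314496/2739025; 189314496/2739025 252433728/2739025]. tr(M)=15777360/109561, det(M)=82944/109561
solving λ² − 15777360/109561·λ + 82944/109561 = 0 gives λ = 144, 576/109561
so κ_2 = √(144 / (576/109561)) = 165.5000

165.5000


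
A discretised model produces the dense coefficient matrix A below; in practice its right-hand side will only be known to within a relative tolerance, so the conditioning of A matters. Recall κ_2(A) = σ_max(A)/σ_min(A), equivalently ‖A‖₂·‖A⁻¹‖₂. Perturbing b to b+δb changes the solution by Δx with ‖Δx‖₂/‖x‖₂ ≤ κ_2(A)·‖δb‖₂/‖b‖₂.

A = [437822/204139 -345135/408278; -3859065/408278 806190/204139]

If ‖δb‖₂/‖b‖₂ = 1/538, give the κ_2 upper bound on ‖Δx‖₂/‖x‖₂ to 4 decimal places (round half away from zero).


0.4271

M = AᵀA = [716566837/7627828 -74640720/1906957; -74640720/1906957 124417125/7627828]. tr(M)=32345537/293378, det(M)=540225/2347024
eigenvalues of AᵀA: λ = (tr ± √(tr²−4·det))/2 = 441/4, 1225/586756
κ = σ_max/σ_min = (21/2)/(35/766) = 229.8000
bound on ‖Δx‖/‖x‖: κ·ε = 229.8000·1/538 = 0.4271


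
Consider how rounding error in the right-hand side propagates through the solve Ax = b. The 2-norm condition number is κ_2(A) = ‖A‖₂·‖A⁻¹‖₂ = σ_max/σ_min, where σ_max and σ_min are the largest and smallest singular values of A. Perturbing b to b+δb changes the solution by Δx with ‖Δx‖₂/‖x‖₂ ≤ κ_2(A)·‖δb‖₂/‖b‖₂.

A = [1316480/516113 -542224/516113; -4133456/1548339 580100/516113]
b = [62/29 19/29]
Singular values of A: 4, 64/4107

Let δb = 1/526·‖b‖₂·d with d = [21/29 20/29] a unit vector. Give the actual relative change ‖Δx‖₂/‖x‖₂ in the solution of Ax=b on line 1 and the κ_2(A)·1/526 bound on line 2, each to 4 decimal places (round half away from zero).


0.0021
0.4880

largest singular value 4, smallest 64/4107
condition number: 4 ÷ (64/4107) = 256.6875
κ_2(A)·‖δb‖/‖b‖ = 0.4880
solve Ax = b  →  x = [49.5938 118.3750]
‖b‖₂ = 2.2361 and ‖x‖₂ = 128.3440
re-solving with b+δb shifts x by Δx of norm 0.2728
realised ‖Δx‖/‖x‖ = 0.0021
realised/bound (from unrounded values) ≈ 0.0044


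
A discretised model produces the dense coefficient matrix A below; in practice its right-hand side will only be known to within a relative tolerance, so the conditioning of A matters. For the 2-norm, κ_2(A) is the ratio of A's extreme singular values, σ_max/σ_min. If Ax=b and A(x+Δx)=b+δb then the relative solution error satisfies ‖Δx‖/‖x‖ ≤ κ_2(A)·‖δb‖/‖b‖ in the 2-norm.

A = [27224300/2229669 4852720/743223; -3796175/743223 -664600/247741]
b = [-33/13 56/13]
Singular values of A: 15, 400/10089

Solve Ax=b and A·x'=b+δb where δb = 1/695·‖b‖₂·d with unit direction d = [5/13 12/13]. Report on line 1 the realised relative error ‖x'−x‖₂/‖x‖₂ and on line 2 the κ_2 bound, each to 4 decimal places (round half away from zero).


σ_max = 15, σ_min = 400/10089
condition number: 15 ÷ (400/10089) = 378.3375
κ_2(A)·‖δb‖/‖b‖ = 0.5444
solve Ax = b  →  x = [-35.8435 66.6400]
‖b‖ = 5.0000, ‖x‖ = 75.6680
with δb = [0.0028 0.0066], A·Δx = δb → ‖Δx‖ = 0.1815
realised ‖Δx‖/‖x‖ = 0.0024
tightness: 0.0024 against a bound of 0.5444 (unrounded ratio ≈ 0.0044)

0.0024
0.5444


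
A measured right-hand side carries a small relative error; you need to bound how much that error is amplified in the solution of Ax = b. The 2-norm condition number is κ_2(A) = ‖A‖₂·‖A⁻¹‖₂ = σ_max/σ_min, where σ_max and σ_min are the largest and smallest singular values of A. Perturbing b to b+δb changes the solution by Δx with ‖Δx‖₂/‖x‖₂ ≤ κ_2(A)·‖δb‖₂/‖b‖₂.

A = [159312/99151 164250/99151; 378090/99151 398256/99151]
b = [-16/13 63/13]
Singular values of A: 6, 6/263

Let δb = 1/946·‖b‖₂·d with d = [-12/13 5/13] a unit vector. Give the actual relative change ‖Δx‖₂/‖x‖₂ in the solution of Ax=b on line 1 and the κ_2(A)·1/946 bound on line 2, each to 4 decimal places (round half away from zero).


0.0018
0.2780

σ_max = 6, σ_min = 6/263
κ_2(A) = 6 / (6/263) = 263.0000
bound on ‖Δx‖/‖x‖: κ·ε = 263.0000·1/946 = 0.2780
solve Ax = b  →  x = [-94.7644 91.1724]
2-norm of b is 5.0000; of x, 131.5017
Δx = A⁻¹·δb where δb = 1/946·5.0000·d; ‖Δx‖ = 0.2317
realised ‖Δx‖/‖x‖ = 0.0018
tightness: 0.0018 against a bound of 0.2780 (unrounded ratio ≈ 0.0063)


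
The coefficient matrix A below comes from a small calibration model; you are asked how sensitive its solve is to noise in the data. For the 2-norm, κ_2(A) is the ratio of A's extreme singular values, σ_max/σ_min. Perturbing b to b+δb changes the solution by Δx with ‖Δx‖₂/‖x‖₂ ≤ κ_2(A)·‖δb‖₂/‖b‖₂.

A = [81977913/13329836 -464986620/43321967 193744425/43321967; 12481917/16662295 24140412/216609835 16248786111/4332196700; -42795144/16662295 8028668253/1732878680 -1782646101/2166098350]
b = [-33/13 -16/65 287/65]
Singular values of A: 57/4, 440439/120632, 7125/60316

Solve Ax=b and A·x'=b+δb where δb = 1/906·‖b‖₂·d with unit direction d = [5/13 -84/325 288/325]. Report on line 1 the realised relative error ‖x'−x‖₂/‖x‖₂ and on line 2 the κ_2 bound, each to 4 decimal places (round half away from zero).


0.0019
0.1331

σ_max = 57/4, σ_min = 7125/60316
κ = σ_max/σ_min = (57/4)/(7125/60316) = 120.6320
worst-case relative error ≤ 120.6320 × 1/906 = 0.1331
solve Ax = b  →  x = [-22.5405 -10.6979 4.7542]
2-norm of b is 5.0990; of x, 25.3992
δb = ε·‖b‖·d = [0.0022 -0.0015 0.0050]; solving A·Δx = δb gives ‖Δx‖ = 0.0476
dividing the unrounded norms, ‖Δx‖/‖x‖ = 0.0019
so the bound overstates the realised error by a factor of ≈ 70.9821 (computed from the unrounded values)


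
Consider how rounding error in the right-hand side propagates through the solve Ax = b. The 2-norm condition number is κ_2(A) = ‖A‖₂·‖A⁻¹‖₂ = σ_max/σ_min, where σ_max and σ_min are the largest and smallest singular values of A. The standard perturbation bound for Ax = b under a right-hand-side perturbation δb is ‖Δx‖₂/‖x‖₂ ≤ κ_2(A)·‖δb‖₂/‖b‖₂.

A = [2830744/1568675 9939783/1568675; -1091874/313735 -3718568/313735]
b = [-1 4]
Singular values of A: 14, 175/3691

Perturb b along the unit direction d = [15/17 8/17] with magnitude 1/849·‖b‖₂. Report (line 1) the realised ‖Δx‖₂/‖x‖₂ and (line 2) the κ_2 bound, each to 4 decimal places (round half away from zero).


largest singular value 14, smallest 175/3691
κ = σ_max/σ_min = 14/(175/3691) = 295.2800
κ_2(A)·‖δb‖/‖b‖ = 0.3478
solve Ax = b  →  x = [-20.3278 5.6313]
2-norm of b is 4.1231; of x, 21.0934
with δb = [0.0043 0.0023], A·Δx = δb → ‖Δx‖ = 0.1024
dividing the unrounded norms, ‖Δx‖/‖x‖ = 0.0049
so the bound overstates the realised error by a factor of ≈ 71.6225 (computed from the unrounded values)

0.0049
0.3478


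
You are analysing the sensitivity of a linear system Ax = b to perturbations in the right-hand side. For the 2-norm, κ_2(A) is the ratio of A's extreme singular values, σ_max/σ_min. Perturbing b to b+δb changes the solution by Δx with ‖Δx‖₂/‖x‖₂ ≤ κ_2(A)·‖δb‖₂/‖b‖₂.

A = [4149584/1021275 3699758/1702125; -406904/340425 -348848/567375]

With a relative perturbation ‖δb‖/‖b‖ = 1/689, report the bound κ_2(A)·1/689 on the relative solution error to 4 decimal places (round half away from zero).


form AᵀA = [29934696256/1668804201 26607976672/2781340335; 26607976672/2781340335 23653541764/4635567225] with trace 3326122084/144360225 and determinant 6400/641601
solving λ² − 3326122084/144360225·λ + 6400/641601 = 0 gives λ = 576/25, 2500/5774409
so κ_2 = √((576/25) / (2500/5774409)) = 230.6880
bound on ‖Δx‖/‖x‖: κ·ε = 230.6880·1/689 = 0.3348

0.3348


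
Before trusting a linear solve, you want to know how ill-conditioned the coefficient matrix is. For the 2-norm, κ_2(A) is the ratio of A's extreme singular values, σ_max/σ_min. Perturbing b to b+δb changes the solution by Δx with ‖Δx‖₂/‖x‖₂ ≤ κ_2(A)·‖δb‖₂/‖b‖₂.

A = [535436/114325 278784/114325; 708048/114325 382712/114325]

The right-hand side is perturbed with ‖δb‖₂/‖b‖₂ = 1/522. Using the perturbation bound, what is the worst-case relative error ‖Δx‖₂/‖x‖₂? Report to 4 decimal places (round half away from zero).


0.2577

form AᵀA = [31520947216/522808225 3361995648/104561645; 3361995648/104561645 8967559744/522808225] with trace 28019728/361805 and determinant 14992384/45225625
eigenvalues of AᵀA: λ = (tr ± √(tr²−4·det))/2 = 1936/25, 7744/1809025
κ_2(A) = √(λ_max/λ_min) = √((1936/25) / (7744/1809025)) = 134.5000
bound on ‖Δx‖/‖x‖: κ·ε = 134.5000·1/522 = 0.2577


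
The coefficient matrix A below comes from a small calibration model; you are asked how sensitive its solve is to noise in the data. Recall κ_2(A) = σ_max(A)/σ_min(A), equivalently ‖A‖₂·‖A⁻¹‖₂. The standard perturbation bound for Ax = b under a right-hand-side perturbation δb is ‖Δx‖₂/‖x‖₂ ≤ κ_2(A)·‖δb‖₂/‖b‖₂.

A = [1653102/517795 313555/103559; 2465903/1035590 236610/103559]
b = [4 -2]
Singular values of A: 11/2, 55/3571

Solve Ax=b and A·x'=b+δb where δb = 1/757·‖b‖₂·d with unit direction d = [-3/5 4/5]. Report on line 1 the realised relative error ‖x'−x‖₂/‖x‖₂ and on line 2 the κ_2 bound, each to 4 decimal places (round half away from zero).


0.0015
0.4717

largest singular value 11/2, smallest 55/3571
κ = σ_max/σ_min = (11/2)/(55/3571) = 357.1000
worst-case relative error ≤ 357.1000 × 1/757 = 0.4717
solve Ax = b  →  x = [179.3730 -187.8144]
2-norm of b is 4.4721; of x, 259.7093
re-solving with b+δb shifts x by Δx of norm 0.3836
realised ‖Δx‖/‖x‖ = 0.0015
so the bound overstates the realised error by a factor of ≈ 319.4003 (computed from the unrounded values)


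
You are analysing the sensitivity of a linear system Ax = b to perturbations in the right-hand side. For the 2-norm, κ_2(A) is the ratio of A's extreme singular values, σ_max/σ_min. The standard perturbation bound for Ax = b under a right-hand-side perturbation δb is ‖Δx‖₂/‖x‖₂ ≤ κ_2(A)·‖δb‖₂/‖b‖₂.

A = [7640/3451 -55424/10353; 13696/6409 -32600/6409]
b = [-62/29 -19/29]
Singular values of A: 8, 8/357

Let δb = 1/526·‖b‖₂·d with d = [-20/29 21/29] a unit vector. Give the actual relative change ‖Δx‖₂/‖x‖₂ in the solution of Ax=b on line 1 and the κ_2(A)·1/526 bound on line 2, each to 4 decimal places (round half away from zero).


from the listed singular values, σ₁ = 8, σ_n = 8/357
κ = σ_max/σ_min = 8/(8/357) = 357.0000
perturbation bound = 357.0000·1/526 = 0.6787
solve Ax = b  →  x = [41.0962 17.3942]
‖b‖₂ = 2.2361 and ‖x‖₂ = 44.6257
with δb = [-0.0029 0.0031], A·Δx = δb → ‖Δx‖ = 0.1897
relative error = 0.0043
realised/bound (from unrounded values) ≈ 0.0063

0.0043
0.6787


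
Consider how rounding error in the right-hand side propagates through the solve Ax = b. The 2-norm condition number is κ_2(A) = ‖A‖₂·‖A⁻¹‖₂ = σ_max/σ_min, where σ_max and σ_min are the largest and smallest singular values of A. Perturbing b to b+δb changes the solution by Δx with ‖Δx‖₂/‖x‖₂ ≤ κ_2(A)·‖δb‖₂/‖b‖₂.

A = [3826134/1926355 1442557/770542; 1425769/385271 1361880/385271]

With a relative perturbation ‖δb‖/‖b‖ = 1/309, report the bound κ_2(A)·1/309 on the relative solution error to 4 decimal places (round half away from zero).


M = AᵀA = [226504264429/12840289225 43143043671/2568057845; 43143043671/2568057845 32871416041/2054446276]. tr(M)=1727802458741/51361156900, det(M)=17682025/2054446276
λ_max, λ_min = (1727802458741/51361156900 ± √2985210519505411535055081/2637968438106417610000)/2 = 841/25, 525625/2054446276
κ_2(A) = √(λ_max/λ_min) = √((841/25) / (525625/2054446276)) = 362.6080
bound on ‖Δx‖/‖x‖: κ·ε = 362.6080·1/309 = 1.1735

1.1735


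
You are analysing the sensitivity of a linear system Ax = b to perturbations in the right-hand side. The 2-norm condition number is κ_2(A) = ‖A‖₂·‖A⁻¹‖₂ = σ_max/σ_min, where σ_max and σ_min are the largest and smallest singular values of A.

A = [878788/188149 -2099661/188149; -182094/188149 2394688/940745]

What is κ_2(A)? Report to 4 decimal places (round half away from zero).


form AᵀA = [479135380/21058921 -5747675652/105294605; -5747675652/105294605 68976168049/526473025] with trace 479021021/3115225 and determinant 3694084/3115225
λ_max, λ_min = (479021021/3115225 ± √229415106948566841/9704626800625)/2 = 3844/25, 961/124609
σ_max=√(3844/25)=(62/5), σ_min=√(961/124609)=(31/353) → κ = 141.2000

141.2000


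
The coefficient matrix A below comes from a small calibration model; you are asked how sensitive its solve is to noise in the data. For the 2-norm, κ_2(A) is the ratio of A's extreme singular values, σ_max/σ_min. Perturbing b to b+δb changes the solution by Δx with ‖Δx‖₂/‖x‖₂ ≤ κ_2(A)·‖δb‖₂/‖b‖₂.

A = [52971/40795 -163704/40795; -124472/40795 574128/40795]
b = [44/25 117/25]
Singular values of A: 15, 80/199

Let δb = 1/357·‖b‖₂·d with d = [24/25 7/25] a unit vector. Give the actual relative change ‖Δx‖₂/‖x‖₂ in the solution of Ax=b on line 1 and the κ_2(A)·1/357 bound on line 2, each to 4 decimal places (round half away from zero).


largest singular value 15, smallest 80/199
κ = σ_max/σ_min = 15/(80/199) = 37.3125
perturbation bound = 37.3125·1/357 = 0.1045
solve Ax = b  →  x = [7.2220 1.8983]
2-norm of b is 5.0000; of x, 7.4673
re-solving with b+δb shifts x by Δx of norm 0.0348
relative error = 0.0047
realised/bound (from unrounded values) ≈ 0.0446

0.0047
0.1045


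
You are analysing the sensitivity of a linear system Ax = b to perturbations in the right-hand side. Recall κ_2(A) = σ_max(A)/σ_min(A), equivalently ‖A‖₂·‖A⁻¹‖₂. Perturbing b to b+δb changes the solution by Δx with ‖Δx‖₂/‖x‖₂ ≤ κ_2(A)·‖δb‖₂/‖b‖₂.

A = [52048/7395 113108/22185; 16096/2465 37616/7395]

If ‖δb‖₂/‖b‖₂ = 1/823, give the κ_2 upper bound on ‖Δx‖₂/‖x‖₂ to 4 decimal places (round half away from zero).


AᵀA = [5993728/65025 13479488/195075; 13479488/195075 30354448/585225]; tr = 3371920/23409, det = 16384/2601
λ_max, λ_min = (3371920/23409 ± √11356037296384/547981281)/2 = 144, 1024/23409
so κ_2 = √(144 / (1024/23409)) = 57.3750
κ_2(A)·‖δb‖/‖b‖ = 0.0697

0.0697


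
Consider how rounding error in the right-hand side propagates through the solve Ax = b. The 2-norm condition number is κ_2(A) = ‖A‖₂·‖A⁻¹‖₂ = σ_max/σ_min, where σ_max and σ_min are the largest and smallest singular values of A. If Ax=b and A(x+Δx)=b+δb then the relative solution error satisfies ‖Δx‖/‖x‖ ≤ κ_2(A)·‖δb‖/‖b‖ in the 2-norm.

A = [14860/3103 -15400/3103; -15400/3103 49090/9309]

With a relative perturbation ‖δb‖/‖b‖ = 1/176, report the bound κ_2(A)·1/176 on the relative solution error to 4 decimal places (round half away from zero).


M = AᵀA = [15792400/332021 -49742000/996063; -49742000/996063 156698900/2988189]. tr(M)=10304500/103041, det(M)=40000/103041
λ_max, λ_min = (10304500/103041 ± √106166233690000/10617447681)/2 = 100, 400/103041
κ = σ_max/σ_min = 10/(20/321) = 160.5000
worst-case relative error ≤ 160.5000 × 1/176 = 0.9119

0.9119


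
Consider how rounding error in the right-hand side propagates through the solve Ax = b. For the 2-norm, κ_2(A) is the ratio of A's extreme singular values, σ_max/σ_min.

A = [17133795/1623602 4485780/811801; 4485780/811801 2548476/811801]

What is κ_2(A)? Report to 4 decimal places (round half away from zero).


70.2250

AᵀA = [1294310795625/9121396036 172529827470/2280349009; 172529827470/2280349009 92100180384/2280349009]; tr = 5753327049/31561924, det = 53144100/7890481
char-poly roots: 729/4 and 291600/7890481
κ = σ_max/σ_min = (27/2)/(540/2809) = 70.2250


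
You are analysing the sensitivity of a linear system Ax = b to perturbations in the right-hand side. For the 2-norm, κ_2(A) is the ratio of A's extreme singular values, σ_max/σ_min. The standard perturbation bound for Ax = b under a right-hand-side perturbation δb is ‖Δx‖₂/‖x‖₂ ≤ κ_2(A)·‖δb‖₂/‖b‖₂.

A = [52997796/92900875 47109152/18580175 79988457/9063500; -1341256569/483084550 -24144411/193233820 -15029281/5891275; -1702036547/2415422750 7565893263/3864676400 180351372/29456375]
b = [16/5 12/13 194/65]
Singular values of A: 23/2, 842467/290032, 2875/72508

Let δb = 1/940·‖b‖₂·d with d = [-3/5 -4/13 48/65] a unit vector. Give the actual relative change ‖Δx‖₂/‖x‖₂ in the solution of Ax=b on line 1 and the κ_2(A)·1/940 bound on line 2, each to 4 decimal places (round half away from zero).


from the listed singular values, σ₁ = 23/2, σ_n = 2875/72508
κ = σ_max/σ_min = (23/2)/(2875/72508) = 290.0320
worst-case relative error ≤ 290.0320 × 1/940 = 0.3085
solve Ax = b  →  x = [-0.6504 0.2462 0.3339]
‖b‖ = 4.4721, ‖x‖ = 0.7714
with δb = [-0.0029 -0.0015 0.0035], A·Δx = δb → ‖Δx‖ = 0.1200
dividing the unrounded norms, ‖Δx‖/‖x‖ = 0.1555
realised/bound (from unrounded values) ≈ 0.5041

0.1555
0.3085


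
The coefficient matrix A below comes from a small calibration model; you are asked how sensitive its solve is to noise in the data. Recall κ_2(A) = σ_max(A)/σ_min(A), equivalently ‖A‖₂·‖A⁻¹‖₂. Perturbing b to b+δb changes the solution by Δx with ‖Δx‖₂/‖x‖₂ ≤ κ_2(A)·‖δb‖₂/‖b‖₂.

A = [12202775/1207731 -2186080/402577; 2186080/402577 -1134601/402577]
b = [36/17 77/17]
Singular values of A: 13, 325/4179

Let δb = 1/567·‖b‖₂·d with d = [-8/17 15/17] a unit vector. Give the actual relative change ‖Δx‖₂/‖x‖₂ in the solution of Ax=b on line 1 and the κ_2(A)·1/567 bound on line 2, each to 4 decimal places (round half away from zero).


σ_max = 13, σ_min = 325/4179
κ = σ_max/σ_min = 13/(325/4179) = 167.1600
worst-case relative error ≤ 167.1600 × 1/567 = 0.2948
solve Ax = b  →  x = [18.4246 33.8923]
2-norm of b is 5.0000; of x, 38.5766
Δx = A⁻¹·δb where δb = 1/567·5.0000·d; ‖Δx‖ = 0.1134
relative error = 0.0029
tightness: 0.0029 against a bound of 0.2948 (unrounded ratio ≈ 0.0100)

0.0029
0.2948


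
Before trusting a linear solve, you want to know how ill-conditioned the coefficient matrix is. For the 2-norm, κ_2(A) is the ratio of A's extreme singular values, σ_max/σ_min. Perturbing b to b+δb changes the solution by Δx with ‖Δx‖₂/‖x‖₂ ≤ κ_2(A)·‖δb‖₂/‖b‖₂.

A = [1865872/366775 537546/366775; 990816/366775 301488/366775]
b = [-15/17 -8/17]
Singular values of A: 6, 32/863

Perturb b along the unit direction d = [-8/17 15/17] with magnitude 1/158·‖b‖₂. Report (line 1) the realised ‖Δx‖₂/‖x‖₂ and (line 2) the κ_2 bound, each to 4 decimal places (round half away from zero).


1.0241
1.0241

σ_max = 6, σ_min = 32/863
κ_2(A) = 6 / (32/863) = 161.8125
perturbation bound = 161.8125·1/158 = 1.0241
solve Ax = b  →  x = [-0.1600 -0.0467]
‖b‖₂ = 1.0000 and ‖x‖₂ = 0.1667
re-solving with b+δb shifts x by Δx of norm 0.1707
relative error = 1.0241
realised/bound = 1 exactly: the bound is attained for this b and d


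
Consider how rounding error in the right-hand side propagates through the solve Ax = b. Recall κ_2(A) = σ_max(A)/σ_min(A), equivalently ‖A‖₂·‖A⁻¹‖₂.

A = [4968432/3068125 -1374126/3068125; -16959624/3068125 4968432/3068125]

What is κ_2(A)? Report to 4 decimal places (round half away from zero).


AᵀA = [499702660416/15061425625 -145743984288/15061425625; -145743984288/15061425625 42517662084/15061425625]; tr = 867552516/24098281, det = 518400/24098281
char-poly roots: 36 and 14400/24098281
κ_2(A) = √(λ_max/λ_min) = √(36 / (14400/24098281)) = 245.4500

245.4500


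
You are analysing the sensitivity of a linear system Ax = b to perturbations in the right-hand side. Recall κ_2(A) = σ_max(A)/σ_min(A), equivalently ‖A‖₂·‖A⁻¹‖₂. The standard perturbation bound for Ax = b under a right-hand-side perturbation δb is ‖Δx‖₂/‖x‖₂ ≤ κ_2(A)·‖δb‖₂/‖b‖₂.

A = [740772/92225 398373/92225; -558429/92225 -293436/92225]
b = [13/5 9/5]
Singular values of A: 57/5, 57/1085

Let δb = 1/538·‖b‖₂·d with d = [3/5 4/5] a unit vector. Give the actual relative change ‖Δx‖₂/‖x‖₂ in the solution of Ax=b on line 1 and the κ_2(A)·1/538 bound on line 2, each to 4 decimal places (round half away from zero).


largest singular value 57/5, smallest 57/1085
condition number: (57/5) ÷ (57/1085) = 217.0000
bound on ‖Δx‖/‖x‖: κ·ε = 217.0000·1/538 = 0.4033
solve Ax = b  →  x = [-26.7957 50.4283]
2-norm of b is 3.1623; of x, 57.1053
Δx = A⁻¹·δb where δb = 1/538·3.1623·d; ‖Δx‖ = 0.1119
relative error = 0.0020
so the bound overstates the realised error by a factor of ≈ 205.8645 (computed from the unrounded values)

0.0020
0.4033


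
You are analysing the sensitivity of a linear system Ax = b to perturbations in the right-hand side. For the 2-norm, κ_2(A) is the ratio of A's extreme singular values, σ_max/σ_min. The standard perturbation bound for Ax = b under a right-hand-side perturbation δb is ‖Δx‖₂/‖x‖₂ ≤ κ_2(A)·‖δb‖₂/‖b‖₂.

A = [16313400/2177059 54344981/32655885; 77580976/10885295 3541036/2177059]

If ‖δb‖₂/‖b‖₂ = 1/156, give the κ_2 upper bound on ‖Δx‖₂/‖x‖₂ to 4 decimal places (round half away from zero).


form AᵀA = [15067756630336/140891376025 678043004296/28178275205; 678043004296/28178275205 6866394232321/1268022384225] with trace 16951362749/150865245 and determinant 2019963136/18858155625
eigenvalues of AᵀA: λ = (tr ± √(tr²−4·det))/2 = 2809/25, 719104/754326225
κ_2(A) = √(λ_max/λ_min) = √((2809/25) / (719104/754326225)) = 343.3125
perturbation bound = 343.3125·1/156 = 2.2007

2.2007


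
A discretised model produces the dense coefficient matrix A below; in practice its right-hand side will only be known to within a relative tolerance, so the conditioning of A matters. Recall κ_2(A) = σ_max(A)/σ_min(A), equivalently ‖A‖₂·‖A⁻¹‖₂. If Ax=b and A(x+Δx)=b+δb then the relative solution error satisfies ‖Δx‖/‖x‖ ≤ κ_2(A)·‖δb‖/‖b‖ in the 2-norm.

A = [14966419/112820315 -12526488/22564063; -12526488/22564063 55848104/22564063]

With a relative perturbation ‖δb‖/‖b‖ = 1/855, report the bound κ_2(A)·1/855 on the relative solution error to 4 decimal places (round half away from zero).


0.3925

AᵀA = [2466874621081/7571935441225 -2192373403272/1514387088245; -2192373403272/1514387088245 1948794540160/302877417649]; tr = 30450171401/4504423225, det = 1827904/4504423225
eigenvalues of AᵀA: λ = (tr ± √(tr²−4·det))/2 = 169/25, 10816/180176929
so κ_2 = √((169/25) / (10816/180176929)) = 335.5750
perturbation bound = 335.5750·1/855 = 0.3925


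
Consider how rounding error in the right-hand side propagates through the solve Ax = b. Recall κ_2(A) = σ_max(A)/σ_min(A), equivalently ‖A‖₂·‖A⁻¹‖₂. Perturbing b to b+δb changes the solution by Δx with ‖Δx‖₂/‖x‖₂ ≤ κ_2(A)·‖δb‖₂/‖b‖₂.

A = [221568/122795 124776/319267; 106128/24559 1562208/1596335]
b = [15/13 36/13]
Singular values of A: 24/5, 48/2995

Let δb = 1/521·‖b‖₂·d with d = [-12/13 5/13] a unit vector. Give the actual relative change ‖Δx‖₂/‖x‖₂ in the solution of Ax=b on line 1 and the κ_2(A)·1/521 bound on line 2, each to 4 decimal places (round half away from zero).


from the listed singular values, σ₁ = 24/5, σ_n = 48/2995
condition number: (24/5) ÷ (48/2995) = 299.5000
worst-case relative error ≤ 299.5000 × 1/521 = 0.5749
solve Ax = b  →  x = [0.6098 0.1372]
‖b‖ = 3.0000, ‖x‖ = 0.6250
with δb = [-0.0053 0.0022], A·Δx = δb → ‖Δx‖ = 0.3593
relative error = 0.5749
realised/bound = 1 exactly: the bound is attained for this b and d

0.5749
0.5749


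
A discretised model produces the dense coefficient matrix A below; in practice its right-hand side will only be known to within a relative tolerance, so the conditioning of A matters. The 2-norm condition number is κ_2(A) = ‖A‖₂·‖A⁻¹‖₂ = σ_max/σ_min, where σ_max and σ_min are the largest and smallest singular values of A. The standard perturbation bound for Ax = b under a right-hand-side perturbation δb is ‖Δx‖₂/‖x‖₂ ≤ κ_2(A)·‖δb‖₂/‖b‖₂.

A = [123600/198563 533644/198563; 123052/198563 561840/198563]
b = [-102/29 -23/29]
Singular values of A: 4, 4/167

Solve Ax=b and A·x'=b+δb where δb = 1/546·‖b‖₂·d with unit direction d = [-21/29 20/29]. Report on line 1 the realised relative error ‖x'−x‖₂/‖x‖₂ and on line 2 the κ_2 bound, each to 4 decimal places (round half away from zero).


largest singular value 4, smallest 4/167
condition number: 4 ÷ (4/167) = 167.0000
bound on ‖Δx‖/‖x‖: κ·ε = 167.0000·1/546 = 0.3059
solve Ax = b  →  x = [-81.6280 17.5976]
2-norm of b is 3.6056; of x, 83.5034
δb = ε·‖b‖·d = [-0.0048 0.0046]; solving A·Δx = δb gives ‖Δx‖ = 0.2757
dividing the unrounded norms, ‖Δx‖/‖x‖ = 0.0033
so the bound overstates the realised error by a factor of ≈ 92.6387 (computed from the unrounded values)

0.0033
0.3059


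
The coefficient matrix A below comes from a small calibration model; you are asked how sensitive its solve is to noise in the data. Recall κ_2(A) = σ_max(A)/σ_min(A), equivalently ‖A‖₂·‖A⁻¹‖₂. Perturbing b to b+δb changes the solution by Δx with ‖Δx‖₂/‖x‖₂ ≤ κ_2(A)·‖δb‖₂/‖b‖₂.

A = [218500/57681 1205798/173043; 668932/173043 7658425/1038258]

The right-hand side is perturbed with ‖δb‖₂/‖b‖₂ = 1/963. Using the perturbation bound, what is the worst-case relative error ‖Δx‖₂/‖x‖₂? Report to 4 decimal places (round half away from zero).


0.1367

AᵀA = [1042984864/35605089 5865261050/106815267; 5865261050/106815267 131978158009/1281783204]; tr = 586593817/4435236, det = 1119364/1108809
λ_max, λ_min = (586593817/4435236 ± √344012871846471025/19671318375696)/2 = 529/4, 8464/1108809
σ_max=√(529/4)=(23/2), σ_min=√(8464/1108809)=(92/1053) → κ = 131.6250
perturbation bound = 131.6250·1/963 = 0.1367


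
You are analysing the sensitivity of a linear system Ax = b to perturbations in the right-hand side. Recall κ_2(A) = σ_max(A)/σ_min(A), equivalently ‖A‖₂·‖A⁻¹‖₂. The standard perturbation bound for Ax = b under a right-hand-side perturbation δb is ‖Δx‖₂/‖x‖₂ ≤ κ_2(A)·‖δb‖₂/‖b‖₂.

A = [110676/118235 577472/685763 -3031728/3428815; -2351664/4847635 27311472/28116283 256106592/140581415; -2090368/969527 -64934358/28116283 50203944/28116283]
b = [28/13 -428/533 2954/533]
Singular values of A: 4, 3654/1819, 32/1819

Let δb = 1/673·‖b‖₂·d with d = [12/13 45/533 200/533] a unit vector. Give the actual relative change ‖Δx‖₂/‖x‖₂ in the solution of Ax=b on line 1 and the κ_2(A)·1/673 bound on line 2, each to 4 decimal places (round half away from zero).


0.0022
0.3379

σ_max = 4, σ_min = 32/1819
condition number: 4 ÷ (32/1819) = 227.3750
bound on ‖Δx‖/‖x‖: κ·ε = 227.3750·1/673 = 0.3379
solve Ax = b  →  x = [181.3000 -95.3589 98.6832]
‖b‖₂ = 6.0000 and ‖x‖₂ = 227.3794
δb = ε·‖b‖·d = [0.0082 0.0008 0.0033]; solving A·Δx = δb gives ‖Δx‖ = 0.5068
dividing the unrounded norms, ‖Δx‖/‖x‖ = 0.0022
so the bound overstates the realised error by a factor of ≈ 151.5863 (computed from the unrounded values)


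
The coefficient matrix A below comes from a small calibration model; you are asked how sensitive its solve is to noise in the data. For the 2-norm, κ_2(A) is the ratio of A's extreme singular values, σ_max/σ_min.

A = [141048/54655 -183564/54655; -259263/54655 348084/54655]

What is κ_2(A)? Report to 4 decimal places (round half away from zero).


AᵀA = [301425057/10336225 -401856876/10336225; -401856876/10336225 535841568/10336225]; tr = 33490665/413449, det = 104976/413449
solving λ² − 33490665/413449·λ + 104976/413449 = 0 gives λ = 81, 1296/413449
so κ_2 = √(81 / (1296/413449)) = 160.7500

160.7500


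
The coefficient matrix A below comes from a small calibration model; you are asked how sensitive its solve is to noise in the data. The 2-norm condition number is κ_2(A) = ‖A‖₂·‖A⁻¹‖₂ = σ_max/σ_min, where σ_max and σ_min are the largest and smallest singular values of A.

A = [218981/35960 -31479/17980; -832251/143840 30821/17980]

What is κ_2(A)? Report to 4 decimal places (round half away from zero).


248.0000

M = AᵀA = [1735891297/24601600 -63286587/3075200; -63286587/3075200 1153901/192200]. tr(M)=75343625/984064, det(M)=1500625/15745024
λ_max, λ_min = (75343625/984064 ± √5676292650380625/968381956096)/2 = 1225/16, 1225/984064
κ_2(A) = √(λ_max/λ_min) = √((1225/16) / (1225/984064)) = 248.0000


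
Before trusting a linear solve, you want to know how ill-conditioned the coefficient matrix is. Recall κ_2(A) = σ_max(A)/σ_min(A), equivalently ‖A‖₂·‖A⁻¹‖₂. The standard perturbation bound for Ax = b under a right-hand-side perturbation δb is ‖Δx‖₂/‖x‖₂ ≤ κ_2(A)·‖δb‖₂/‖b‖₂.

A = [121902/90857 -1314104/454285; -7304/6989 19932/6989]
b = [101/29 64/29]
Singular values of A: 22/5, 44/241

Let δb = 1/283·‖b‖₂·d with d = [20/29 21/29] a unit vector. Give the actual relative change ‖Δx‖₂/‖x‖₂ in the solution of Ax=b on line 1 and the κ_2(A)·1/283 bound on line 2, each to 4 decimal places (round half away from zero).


0.0036
0.0852

from the listed singular values, σ₁ = 22/5, σ_n = 44/241
κ_2(A) = (22/5) / (44/241) = 24.1000
κ_2(A)·‖δb‖/‖b‖ = 0.0852
solve Ax = b  →  x = [20.3112 8.2168]
‖b‖ = 4.1231, ‖x‖ = 21.9103
with δb = [0.0100 0.0106], A·Δx = δb → ‖Δx‖ = 0.0798
dividing the unrounded norms, ‖Δx‖/‖x‖ = 0.0036
realised/bound (from unrounded values) ≈ 0.0428


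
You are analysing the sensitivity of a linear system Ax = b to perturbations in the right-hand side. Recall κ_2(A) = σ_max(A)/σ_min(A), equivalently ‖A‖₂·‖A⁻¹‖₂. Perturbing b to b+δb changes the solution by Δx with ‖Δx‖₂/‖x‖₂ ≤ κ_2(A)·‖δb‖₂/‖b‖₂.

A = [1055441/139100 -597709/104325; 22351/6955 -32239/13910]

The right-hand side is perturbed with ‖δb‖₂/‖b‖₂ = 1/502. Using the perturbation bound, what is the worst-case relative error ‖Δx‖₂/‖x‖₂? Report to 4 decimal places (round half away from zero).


M = AᵀA = [7773861449/114490000 -4372382651/85867500; -4372382651/85867500 9839518621/257602500]. tr(M)=4372913101/41216400, det(M)=112550881/164865600
char-poly roots: 10609/100 and 10609/1648656
so κ_2 = √((10609/100) / (10609/1648656)) = 128.4000
bound on ‖Δx‖/‖x‖: κ·ε = 128.4000·1/502 = 0.2558

0.2558


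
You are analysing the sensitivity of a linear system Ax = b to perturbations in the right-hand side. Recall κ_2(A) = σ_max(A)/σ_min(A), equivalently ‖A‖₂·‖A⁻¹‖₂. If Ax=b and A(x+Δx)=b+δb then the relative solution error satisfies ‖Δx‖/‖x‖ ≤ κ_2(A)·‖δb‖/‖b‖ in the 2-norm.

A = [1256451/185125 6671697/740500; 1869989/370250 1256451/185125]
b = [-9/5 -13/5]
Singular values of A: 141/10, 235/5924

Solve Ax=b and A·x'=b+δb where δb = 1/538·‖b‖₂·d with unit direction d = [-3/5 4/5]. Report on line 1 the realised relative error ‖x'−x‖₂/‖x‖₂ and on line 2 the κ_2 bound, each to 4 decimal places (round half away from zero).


from the listed singular values, σ₁ = 141/10, σ_n = 235/5924
κ = σ_max/σ_min = (141/10)/(235/5924) = 355.4400
worst-case relative error ≤ 355.4400 × 1/538 = 0.6607
solve Ax = b  →  x = [20.0391 -15.2953]
‖b‖₂ = 3.1623 and ‖x‖₂ = 25.2094
with δb = [-0.0035 0.0047], A·Δx = δb → ‖Δx‖ = 0.1482
realised ‖Δx‖/‖x‖ = 0.0059
so the bound overstates the realised error by a factor of ≈ 112.4040 (computed from the unrounded values)

0.0059
0.6607
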